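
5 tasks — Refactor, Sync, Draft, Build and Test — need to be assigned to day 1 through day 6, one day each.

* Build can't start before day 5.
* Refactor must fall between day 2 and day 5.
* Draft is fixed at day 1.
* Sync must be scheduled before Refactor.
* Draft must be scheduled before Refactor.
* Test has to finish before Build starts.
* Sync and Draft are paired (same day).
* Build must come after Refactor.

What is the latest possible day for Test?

Downstream work caps Test at day 5.
Test at day 5 is achievable: Build=day 6, Refactor=day 2, Draft=day 1, Sync=day 1, Test=day 5.

day 5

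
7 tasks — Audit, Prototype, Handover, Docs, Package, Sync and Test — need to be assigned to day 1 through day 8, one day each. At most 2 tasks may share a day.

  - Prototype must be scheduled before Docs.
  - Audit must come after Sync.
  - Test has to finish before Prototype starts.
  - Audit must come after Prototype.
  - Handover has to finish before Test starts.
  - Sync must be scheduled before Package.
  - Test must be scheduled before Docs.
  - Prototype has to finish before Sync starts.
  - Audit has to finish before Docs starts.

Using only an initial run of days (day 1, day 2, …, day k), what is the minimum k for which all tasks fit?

The precedence chain requires at least 6 distinct days.
With at most 2 per day and 7 tasks, at least 4 days are needed.
6 works (last occupied day: day 6): for example Audit=day 5, Handover=day 1, Prototype=day 3, Sync=day 4, Test=day 2, Docs=day 6, Package=day 5.

6 days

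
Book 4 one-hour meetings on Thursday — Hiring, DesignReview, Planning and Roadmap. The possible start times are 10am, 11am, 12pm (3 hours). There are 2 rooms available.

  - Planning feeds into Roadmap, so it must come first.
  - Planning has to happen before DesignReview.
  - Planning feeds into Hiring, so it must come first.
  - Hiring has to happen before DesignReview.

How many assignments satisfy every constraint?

Enumerating: Hiring -> 11am, Planning -> 10am, Roadmap -> 11am, DesignReview -> 12pm | DesignReview -> 12pm, Roadmap -> 12pm, Planning -> 10am, Hiring -> 11am.

2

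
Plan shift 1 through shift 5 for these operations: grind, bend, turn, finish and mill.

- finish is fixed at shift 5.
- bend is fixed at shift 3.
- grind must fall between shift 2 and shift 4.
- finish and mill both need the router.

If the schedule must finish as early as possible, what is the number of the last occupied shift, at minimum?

shift 5

finish can't be placed before shift 5, so the schedule must run through at least shift 5.
5 works (last occupied shift: shift 5): for example bend in shift 3; finish in shift 5; mill in shift 1; turn in shift 1; grind in shift 2.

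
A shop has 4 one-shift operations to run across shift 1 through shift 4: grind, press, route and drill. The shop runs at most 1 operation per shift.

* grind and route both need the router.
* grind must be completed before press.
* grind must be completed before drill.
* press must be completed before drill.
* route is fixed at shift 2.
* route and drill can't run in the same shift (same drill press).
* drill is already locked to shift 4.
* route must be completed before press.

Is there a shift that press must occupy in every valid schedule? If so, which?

route is fixed at shift 2 and must come before press, so press is at least shift 3.
drill is fixed at shift 4 and must come after press, so press is at most shift 3.
So press must be shift 3.

shift 3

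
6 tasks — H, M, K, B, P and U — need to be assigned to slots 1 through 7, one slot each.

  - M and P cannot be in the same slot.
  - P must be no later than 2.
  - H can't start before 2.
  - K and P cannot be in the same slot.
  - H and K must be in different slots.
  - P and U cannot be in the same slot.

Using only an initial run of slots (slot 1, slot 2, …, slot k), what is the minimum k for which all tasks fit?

H can't be placed before 2, so the schedule must run through at least slot 2.
2 works (last occupied slot: 2): for example U -> 1; M -> 1; H -> 2; B -> 1; K -> 1; P -> 2.

2 slots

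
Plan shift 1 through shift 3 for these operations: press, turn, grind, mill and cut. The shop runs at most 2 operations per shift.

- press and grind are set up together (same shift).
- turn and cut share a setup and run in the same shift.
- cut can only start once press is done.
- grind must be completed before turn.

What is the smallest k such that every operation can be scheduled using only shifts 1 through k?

3 shifts

The precedence chain requires at least 2 distinct shifts.
With at most 2 per shift and 5 operations, at least 3 shifts are needed.
3 works (last occupied shift: shift 3): for example grind in shift 1, press in shift 1, cut in shift 2, mill in shift 3, turn in shift 2.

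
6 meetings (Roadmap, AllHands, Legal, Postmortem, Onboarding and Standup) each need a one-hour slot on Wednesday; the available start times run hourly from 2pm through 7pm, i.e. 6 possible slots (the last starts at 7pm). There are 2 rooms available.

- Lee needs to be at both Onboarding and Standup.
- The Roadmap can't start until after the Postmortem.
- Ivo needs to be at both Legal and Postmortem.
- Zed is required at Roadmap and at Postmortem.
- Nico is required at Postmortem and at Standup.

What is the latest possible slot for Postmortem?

6pm

Downstream work caps Postmortem at 6pm.
Postmortem at 6pm is achievable: Legal in 2pm, Postmortem in 6pm, Roadmap in 7pm, Standup in 4pm, AllHands in 2pm, Onboarding in 3pm.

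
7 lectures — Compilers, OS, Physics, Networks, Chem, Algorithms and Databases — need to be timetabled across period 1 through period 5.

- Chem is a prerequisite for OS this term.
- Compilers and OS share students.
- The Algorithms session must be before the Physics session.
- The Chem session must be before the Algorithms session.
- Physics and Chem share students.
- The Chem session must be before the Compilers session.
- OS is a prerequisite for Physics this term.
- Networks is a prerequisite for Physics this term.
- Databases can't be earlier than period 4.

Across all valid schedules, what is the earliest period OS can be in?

Precedence pushes OS to at least period 2; downstream work caps OS at period 4.
OS at period 2 is achievable: Physics in period 3; Compilers in period 3; OS in period 2; Chem in period 1; Networks in period 1; Databases in period 4; Algorithms in period 2.

period 2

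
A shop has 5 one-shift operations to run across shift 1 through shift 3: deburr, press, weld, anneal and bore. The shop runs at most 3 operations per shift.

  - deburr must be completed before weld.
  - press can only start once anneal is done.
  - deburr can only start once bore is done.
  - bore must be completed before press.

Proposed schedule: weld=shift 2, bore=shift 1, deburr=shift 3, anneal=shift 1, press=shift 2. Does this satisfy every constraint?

No — it violates: deburr must be completed before weld

deburr can only start once bore is done — holds.
The shop runs at most 3 operations per shift — holds.
deburr must be completed before weld — violated.
bore must be completed before press — holds.
press can only start once anneal is done — holds.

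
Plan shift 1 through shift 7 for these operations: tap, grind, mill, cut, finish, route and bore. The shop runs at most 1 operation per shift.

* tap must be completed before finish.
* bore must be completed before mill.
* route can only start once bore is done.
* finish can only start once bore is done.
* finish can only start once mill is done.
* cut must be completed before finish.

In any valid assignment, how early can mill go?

Precedence pushes mill to at least shift 2; downstream work caps mill at shift 6.
mill at shift 2 is achievable: finish=shift 5; tap=shift 3; bore=shift 1; route=shift 6; grind=shift 7; cut=shift 4; mill=shift 2.

shift 2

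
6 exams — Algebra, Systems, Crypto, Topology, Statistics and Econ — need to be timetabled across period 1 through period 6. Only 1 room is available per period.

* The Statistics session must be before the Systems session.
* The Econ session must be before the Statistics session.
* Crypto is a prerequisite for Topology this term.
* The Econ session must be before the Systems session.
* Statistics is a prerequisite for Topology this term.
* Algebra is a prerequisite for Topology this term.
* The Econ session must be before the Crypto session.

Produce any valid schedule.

Systems in period 6; Econ in period 1; Algebra in period 4; Crypto in period 3; Topology in period 5; Statistics in period 2

Checking: Econ(period 1) before Statistics(period 2); Econ(period 1) before Crypto(period 3); Statistics(period 2) before Systems(period 6); Algebra(period 4) before Topology(period 5); Statistics(period 2) before Topology(period 5); Econ(period 1) before Systems(period 6); Crypto(period 3) before Topology(period 5); max 1 per period (cap 1).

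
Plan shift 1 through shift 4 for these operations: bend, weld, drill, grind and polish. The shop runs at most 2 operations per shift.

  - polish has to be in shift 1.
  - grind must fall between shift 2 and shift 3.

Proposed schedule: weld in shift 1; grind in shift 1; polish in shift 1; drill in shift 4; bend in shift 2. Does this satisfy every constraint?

No. grind must fall between shift 2 and shift 3 is not satisfied.

The shop runs at most 2 operations per shift — violated.
grind must fall between shift 2 and shift 3 — violated.
polish has to be in shift 1 — holds.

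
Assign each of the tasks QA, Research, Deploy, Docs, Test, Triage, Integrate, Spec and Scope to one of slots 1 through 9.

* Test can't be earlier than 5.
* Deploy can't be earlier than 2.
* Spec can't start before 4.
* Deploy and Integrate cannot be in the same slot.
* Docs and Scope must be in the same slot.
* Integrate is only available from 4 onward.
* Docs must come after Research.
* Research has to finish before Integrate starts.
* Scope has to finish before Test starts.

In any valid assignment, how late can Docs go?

Precedence pushes Docs to at least 2; Docs must be in the same slot as Scope, which can't be after 8, so Docs is at most 8.
Docs at 8 is achievable: Triage in 1, Docs in 8, Integrate in 4, Spec in 4, Test in 9, Research in 1, Scope in 8, QA in 1, Deploy in 2.

8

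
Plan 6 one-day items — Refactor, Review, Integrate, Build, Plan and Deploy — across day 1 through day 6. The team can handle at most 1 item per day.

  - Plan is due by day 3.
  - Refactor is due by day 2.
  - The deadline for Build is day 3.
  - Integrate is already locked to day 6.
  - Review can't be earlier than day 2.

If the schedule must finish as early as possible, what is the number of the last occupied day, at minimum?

day 6

With at most 1 per day and 6 work items, at least 6 days are needed.
Integrate can't be placed before day 6, so the schedule must run through at least day 6.
6 works (last occupied day: day 6): for example Build=day 2, Integrate=day 6, Plan=day 3, Deploy=day 5, Refactor=day 1, Review=day 4.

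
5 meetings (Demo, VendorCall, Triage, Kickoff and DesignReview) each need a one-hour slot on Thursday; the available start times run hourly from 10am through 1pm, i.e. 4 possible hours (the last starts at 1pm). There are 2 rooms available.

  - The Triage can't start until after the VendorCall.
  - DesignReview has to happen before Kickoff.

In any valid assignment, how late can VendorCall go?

12pm

Downstream work caps VendorCall at 12pm.
VendorCall at 12pm is achievable: VendorCall=12pm, DesignReview=10am, Kickoff=11am, Triage=1pm, Demo=10am.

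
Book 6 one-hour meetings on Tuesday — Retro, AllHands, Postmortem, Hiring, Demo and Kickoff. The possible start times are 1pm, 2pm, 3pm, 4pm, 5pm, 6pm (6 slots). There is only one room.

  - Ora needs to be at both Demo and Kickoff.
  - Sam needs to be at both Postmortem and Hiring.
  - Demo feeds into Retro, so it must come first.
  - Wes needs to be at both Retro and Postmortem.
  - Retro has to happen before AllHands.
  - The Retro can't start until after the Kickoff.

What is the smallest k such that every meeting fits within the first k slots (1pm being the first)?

The precedence chain requires at least 3 distinct slots.
With at most 1 per slot and 6 meetings, at least 6 slots are needed.
6 works (last occupied slot: 6pm): for example Postmortem in 5pm; Kickoff in 2pm; Demo in 1pm; Retro in 3pm; Hiring in 6pm; AllHands in 4pm.

6 slots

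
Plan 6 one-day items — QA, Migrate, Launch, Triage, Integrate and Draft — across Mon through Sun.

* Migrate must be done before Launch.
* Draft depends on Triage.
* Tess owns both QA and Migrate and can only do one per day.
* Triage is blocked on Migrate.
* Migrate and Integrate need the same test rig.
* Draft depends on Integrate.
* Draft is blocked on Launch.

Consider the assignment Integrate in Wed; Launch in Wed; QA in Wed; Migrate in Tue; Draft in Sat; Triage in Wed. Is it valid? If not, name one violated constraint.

Yes, all constraints hold

Migrate must be done before Launch — holds.
Draft depends on Integrate — holds.
Migrate and Integrate need the same test rig — holds.
Draft depends on Triage — holds.
Draft is blocked on Launch — holds.
Triage is blocked on Migrate — holds.
Tess owns both QA and Migrate and can only do one per day — holds.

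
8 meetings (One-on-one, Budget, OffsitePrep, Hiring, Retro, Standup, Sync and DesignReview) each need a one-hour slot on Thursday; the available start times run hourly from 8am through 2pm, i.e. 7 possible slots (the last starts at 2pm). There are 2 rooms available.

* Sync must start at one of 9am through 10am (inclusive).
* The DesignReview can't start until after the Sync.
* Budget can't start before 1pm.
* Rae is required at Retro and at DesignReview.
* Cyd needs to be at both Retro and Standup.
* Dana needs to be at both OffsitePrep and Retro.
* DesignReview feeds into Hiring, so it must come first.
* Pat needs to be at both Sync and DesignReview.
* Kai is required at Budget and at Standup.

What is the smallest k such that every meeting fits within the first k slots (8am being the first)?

6 slots

The precedence chain requires at least 3 distinct slots.
With at most 2 per slot and 8 meetings, at least 4 slots are needed.
Budget can't be placed before 1pm — that is slot 6 counting from 8am — so the schedule must run through at least 6 slots.
6 works (last occupied slot: 1pm): for example Retro=9am, Standup=10am, Budget=1pm, OffsitePrep=8am, Hiring=11am, Sync=9am, DesignReview=10am, One-on-one=8am.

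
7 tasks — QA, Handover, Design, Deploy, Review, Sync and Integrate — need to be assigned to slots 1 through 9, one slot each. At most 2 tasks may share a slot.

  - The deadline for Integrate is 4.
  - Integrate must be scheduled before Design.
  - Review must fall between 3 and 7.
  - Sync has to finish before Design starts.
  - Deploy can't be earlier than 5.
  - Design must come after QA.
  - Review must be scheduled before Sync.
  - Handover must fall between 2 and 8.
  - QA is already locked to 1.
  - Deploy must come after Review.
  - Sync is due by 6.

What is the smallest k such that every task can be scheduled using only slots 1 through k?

The precedence chain requires at least 3 distinct slots.
With at most 2 per slot and 7 tasks, at least 4 slots are needed.
Deploy can't be placed before 5, so the schedule must run through at least slot 5.
5 works (last occupied slot: 5): for example QA -> 1; Sync -> 4; Deploy -> 5; Review -> 3; Design -> 5; Integrate -> 1; Handover -> 2.

5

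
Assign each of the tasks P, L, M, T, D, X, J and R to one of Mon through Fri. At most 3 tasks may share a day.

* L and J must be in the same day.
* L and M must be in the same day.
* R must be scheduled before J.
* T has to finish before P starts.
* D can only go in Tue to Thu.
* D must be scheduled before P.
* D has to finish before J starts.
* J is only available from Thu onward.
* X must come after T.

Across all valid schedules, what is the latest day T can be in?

Wed

Downstream work caps T at Thu.
T at Wed is achievable: D in Tue; R in Mon; X in Fri; J in Thu; P in Fri; T in Wed; L in Thu; M in Thu.
Nothing later works — the capacity limit rule out every day after Wed.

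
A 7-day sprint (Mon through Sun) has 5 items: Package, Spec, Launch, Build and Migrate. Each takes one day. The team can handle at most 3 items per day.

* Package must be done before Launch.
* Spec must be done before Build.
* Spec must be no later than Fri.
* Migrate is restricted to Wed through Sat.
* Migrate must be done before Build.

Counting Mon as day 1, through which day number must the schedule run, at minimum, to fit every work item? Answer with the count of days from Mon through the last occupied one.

4 days

The precedence chain requires at least 2 distinct days.
With at most 3 per day and 5 work items, at least 2 days are needed.
Propagating the time windows through the other constraints, Build can't land before Thu — that is day 4 counting from Mon — so the schedule must run through at least 4 days.
4 works (last occupied day: Thu): for example Build=Thu; Package=Mon; Spec=Mon; Migrate=Wed; Launch=Tue.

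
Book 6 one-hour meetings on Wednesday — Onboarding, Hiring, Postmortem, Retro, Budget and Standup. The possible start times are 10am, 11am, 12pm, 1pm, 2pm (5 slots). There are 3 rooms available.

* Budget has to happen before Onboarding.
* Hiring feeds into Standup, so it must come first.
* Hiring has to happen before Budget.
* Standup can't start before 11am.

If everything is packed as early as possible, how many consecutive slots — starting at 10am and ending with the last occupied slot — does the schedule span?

3 slots

The precedence chain requires at least 3 distinct slots.
With at most 3 per slot and 6 meetings, at least 2 slots are needed.
3 works (last occupied slot: 12pm): for example Postmortem in 10am, Hiring in 10am, Retro in 10am, Standup in 11am, Budget in 11am, Onboarding in 12pm.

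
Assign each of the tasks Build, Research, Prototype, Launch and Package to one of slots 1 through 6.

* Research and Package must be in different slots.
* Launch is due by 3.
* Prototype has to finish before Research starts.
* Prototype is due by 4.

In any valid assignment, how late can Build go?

Build at 6 is achievable: Build -> 6; Prototype -> 1; Launch -> 1; Research -> 2; Package -> 1.

6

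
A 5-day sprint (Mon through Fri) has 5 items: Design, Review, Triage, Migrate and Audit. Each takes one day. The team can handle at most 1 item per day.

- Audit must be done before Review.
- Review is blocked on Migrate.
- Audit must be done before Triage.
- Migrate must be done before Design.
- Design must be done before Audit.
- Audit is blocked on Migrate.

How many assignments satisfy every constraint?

2

Enumerating: Review in Thu, Design in Tue, Triage in Fri, Audit in Wed, Migrate in Mon | Migrate=Mon, Audit=Wed, Triage=Thu, Review=Fri, Design=Tue.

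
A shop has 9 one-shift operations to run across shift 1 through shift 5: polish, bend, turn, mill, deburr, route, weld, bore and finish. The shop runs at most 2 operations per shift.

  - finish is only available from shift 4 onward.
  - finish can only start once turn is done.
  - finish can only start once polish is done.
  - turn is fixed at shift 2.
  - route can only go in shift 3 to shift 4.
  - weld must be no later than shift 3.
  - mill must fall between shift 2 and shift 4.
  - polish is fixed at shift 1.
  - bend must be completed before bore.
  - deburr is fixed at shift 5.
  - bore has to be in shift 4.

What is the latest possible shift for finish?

shift 5

Finish is available from shift 4.
finish at shift 5 is achievable: bend=shift 3, route=shift 3, finish=shift 5, deburr=shift 5, weld=shift 1, turn=shift 2, polish=shift 1, bore=shift 4, mill=shift 2.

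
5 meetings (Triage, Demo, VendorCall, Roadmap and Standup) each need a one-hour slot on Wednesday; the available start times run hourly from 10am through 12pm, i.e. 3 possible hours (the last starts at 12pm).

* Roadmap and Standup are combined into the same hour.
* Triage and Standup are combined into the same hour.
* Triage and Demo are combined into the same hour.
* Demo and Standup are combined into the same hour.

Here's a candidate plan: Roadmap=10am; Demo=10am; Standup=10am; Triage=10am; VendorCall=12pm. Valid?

Triage and Standup are combined into the same hour — holds.
Roadmap and Standup are combined into the same hour — holds.
Triage and Demo are combined into the same hour — holds.
Demo and Standup are combined into the same hour — holds.

Valid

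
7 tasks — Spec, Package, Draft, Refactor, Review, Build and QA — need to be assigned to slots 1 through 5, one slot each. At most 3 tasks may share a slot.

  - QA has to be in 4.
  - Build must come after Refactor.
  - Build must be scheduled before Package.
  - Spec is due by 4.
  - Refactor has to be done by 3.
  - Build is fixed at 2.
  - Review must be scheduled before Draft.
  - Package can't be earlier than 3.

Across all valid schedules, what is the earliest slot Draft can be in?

Precedence pushes Draft to at least 2.
Draft at 2 is achievable: Refactor -> 1; QA -> 4; Build -> 2; Package -> 3; Review -> 1; Spec -> 1; Draft -> 2.

2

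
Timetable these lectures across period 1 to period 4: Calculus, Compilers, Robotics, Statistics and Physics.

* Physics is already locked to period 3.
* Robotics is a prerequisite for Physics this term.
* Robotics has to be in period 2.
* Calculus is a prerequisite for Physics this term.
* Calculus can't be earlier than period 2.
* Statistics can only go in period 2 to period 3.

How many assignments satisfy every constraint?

8

Splitting on Compilers: it can be period 1 (2), period 2 (2), period 3 (2), period 4 (2). Listing each branch's schedules as (Calculus, Robotics, Statistics, Physics) by period number:
Compilers=period 1: (2,2,2,3) (2,2,3,3) — 2.
Compilers=period 2: (2,2,2,3) (2,2,3,3) — 2.
Compilers=period 3: (2,2,2,3) (2,2,3,3) — 2.
Compilers=period 4: (2,2,2,3) (2,2,3,3) — 2.
Summing: 2 + 2 + 2 + 2 = 8.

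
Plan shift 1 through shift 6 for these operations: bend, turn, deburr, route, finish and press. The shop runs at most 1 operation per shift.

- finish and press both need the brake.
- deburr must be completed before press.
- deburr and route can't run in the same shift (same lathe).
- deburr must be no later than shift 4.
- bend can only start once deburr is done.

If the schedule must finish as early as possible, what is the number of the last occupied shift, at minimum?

The precedence chain requires at least 2 distinct shifts.
With at most 1 per shift and 6 operations, at least 6 shifts are needed.
6 works (last occupied shift: shift 6): for example turn in shift 4, press in shift 3, route in shift 5, finish in shift 6, deburr in shift 1, bend in shift 2.

shift 6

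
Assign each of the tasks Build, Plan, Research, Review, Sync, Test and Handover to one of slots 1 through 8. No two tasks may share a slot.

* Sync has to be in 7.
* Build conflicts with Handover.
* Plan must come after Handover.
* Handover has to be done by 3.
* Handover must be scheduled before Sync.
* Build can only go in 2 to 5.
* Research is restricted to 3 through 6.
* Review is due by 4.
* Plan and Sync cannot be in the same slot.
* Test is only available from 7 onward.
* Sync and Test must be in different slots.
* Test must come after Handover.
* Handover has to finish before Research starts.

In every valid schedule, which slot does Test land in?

8

Test's window is 7–8.
Sync is fixed at 7, and Test can't share a slot with Sync.
So Test must be 8.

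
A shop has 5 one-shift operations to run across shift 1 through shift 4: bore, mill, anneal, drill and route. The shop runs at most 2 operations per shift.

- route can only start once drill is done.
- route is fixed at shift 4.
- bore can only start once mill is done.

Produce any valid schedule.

mill in shift 1, bore in shift 2, drill in shift 1, route in shift 4, anneal in shift 2

Checking: drill(shift 1) before route(shift 4); mill(shift 1) before bore(shift 2); route=shift 4 in [shift 4,shift 4]; max 2 per shift (cap 2).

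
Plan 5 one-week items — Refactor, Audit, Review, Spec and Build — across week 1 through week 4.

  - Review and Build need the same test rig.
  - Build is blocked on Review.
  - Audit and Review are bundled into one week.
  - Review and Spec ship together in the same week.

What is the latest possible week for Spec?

Spec must be in the same week as Review, which can't be after week 3, so Spec is at most week 3.
Spec at week 3 is achievable: Refactor -> week 1, Review -> week 3, Audit -> week 3, Build -> week 4, Spec -> week 3.

week 3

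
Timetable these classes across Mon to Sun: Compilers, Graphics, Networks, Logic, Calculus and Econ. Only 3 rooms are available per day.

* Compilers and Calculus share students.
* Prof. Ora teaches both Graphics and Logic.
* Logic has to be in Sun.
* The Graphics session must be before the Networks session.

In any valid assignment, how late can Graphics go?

Sat

Downstream work caps Graphics at Sat.
Graphics at Sat is achievable: Logic in Sun; Calculus in Tue; Compilers in Mon; Graphics in Sat; Networks in Sun; Econ in Mon.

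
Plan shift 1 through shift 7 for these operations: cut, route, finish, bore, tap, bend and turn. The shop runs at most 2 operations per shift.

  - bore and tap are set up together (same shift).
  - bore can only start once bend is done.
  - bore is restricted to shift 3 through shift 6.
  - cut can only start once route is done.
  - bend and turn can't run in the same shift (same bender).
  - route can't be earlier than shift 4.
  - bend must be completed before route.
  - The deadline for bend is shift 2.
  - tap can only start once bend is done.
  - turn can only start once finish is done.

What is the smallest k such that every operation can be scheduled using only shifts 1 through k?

5 shifts

The precedence chain requires at least 3 distinct shifts.
With at most 2 per shift and 7 operations, at least 4 shifts are needed.
Propagating the time windows through the other constraints, cut can't land before shift 5, so the schedule must run through at least shift 5.
5 works (last occupied shift: shift 5): for example cut in shift 5, bend in shift 1, tap in shift 3, finish in shift 1, turn in shift 2, bore in shift 3, route in shift 4.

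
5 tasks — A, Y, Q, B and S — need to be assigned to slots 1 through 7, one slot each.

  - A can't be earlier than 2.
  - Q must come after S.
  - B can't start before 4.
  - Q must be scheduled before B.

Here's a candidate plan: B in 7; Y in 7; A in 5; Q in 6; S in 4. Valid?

Q must be scheduled before B — holds.
A can't be earlier than 2 — holds.
Q must come after S — holds.
B can't start before 4 — holds.

Valid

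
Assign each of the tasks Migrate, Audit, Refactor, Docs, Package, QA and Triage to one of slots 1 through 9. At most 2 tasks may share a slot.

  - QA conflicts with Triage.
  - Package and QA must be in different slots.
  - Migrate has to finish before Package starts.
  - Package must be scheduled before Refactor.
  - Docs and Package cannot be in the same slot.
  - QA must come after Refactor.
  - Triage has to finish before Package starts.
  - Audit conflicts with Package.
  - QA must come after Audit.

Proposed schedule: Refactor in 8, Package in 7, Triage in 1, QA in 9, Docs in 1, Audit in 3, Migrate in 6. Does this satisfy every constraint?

QA conflicts with Triage — holds.
Migrate has to finish before Package starts — holds.
Triage has to finish before Package starts — holds.
QA must come after Audit — holds.
QA must come after Refactor — holds.
Package must be scheduled before Refactor — holds.
At most 2 tasks may share a slot — holds.
Package and QA must be in different slots — holds.
Audit conflicts with Package — holds.
Docs and Package cannot be in the same slot — holds.

Yes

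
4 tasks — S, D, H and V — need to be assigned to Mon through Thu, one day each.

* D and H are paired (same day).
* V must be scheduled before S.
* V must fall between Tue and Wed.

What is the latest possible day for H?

Thu

H at Thu is achievable: D -> Thu, V -> Tue, S -> Wed, H -> Thu.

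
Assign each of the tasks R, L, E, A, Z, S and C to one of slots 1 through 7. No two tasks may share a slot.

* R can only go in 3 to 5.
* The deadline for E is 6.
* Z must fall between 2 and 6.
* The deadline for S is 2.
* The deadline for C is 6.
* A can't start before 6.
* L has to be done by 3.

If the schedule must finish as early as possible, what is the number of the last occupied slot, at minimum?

slot 7

With at most 1 per slot and 7 tasks, at least 7 slots are needed.
A can't be placed before 6, so the schedule must run through at least slot 6.
7 works (last occupied slot: 7): for example R in 3, L in 2, S in 1, E in 5, A in 7, Z in 4, C in 6.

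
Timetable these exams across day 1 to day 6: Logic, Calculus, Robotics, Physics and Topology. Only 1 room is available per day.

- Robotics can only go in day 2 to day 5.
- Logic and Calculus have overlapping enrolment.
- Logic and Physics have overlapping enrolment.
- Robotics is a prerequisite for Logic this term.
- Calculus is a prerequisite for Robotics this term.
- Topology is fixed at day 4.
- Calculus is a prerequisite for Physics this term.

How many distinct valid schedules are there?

Splitting on Logic: it can be day 3 (2), day 5 (5), day 6 (8). Listing each branch's schedules as (Calculus, Robotics, Physics, Topology) by day number:
Logic=day 3: (1,2,5,4) (1,2,6,4) — 2.
Logic=day 5: (1,2,3,4) (1,2,6,4) (1,3,2,4) (1,3,6,4) (2,3,6,4) — 5.
Logic=day 6: (1,2,3,4) (1,2,5,4) (1,3,2,4) (1,3,5,4) (1,5,2,4) (1,5,3,4) (2,3,5,4) (2,5,3,4) — 8.
Summing: 2 + 5 + 8 = 15.

15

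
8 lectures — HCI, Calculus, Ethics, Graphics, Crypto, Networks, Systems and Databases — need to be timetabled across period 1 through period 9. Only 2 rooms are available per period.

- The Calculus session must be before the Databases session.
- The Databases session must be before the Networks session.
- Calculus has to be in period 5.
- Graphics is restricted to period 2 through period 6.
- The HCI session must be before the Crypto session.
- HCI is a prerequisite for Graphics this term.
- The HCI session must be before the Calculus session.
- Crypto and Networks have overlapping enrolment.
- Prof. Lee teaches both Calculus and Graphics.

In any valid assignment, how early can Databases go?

period 6

Precedence pushes Databases to at least period 6; downstream work caps Databases at period 8.
Databases at period 6 is achievable: Crypto -> period 2, Networks -> period 7, Calculus -> period 5, Databases -> period 6, Systems -> period 3, HCI -> period 1, Graphics -> period 2, Ethics -> period 1.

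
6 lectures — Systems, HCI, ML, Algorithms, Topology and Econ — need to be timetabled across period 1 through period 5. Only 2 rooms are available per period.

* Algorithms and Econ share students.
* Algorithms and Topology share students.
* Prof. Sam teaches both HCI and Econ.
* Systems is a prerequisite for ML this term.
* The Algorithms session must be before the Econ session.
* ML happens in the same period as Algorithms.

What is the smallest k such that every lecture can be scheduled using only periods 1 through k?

3 periods

The precedence chain requires at least 3 distinct periods.
With at most 2 per period and 6 lectures, at least 3 periods are needed.
3 works (last occupied period: period 3): for example ML in period 2, HCI in period 1, Algorithms in period 2, Topology in period 3, Econ in period 3, Systems in period 1.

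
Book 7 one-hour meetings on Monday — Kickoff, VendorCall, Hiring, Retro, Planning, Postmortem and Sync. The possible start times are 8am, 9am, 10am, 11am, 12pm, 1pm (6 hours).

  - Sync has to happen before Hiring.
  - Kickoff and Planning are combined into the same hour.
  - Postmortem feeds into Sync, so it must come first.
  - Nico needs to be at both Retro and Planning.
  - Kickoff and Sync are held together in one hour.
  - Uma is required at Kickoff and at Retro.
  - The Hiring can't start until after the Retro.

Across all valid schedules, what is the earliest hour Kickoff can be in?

9am

Kickoff must be in the same hour as Sync, which can't be before 9am, so Kickoff is at least 9am; Kickoff must be in the same hour as Sync, which can't be after 12pm, so Kickoff is at most 12pm.
Kickoff at 9am is achievable: VendorCall=8am, Hiring=10am, Sync=9am, Planning=9am, Kickoff=9am, Retro=8am, Postmortem=8am.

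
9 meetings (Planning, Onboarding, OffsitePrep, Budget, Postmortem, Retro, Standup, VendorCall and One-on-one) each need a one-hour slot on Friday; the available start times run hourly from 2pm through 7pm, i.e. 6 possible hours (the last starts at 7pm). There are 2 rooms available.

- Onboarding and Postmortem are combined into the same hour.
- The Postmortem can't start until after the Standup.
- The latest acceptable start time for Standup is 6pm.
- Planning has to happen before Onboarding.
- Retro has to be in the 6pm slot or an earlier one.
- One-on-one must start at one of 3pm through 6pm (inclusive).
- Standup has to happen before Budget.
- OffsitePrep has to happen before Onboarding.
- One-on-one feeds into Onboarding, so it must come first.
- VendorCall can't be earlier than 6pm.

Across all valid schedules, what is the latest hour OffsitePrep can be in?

6pm

Downstream work caps OffsitePrep at 6pm.
OffsitePrep at 6pm is achievable: Budget in 4pm; Onboarding in 7pm; Retro in 2pm; Postmortem in 7pm; Standup in 2pm; One-on-one in 3pm; VendorCall in 6pm; Planning in 3pm; OffsitePrep in 6pm.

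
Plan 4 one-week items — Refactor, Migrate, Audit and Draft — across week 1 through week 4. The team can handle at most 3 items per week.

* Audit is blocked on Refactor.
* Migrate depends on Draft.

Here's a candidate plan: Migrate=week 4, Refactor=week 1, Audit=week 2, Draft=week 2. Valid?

Migrate depends on Draft — holds.
Audit is blocked on Refactor — holds.
The team can handle at most 3 items per week — holds.

Yes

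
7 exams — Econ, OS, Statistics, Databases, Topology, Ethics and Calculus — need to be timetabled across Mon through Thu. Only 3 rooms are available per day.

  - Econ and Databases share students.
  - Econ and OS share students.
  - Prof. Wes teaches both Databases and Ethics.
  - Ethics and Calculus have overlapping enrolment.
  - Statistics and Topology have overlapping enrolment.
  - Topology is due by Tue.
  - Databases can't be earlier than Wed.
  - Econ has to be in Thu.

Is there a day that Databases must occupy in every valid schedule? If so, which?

Databases's window is Wed–Thu.
Econ is fixed at Thu, and Databases can't share a day with Econ.
So Databases must be Wed.

Wed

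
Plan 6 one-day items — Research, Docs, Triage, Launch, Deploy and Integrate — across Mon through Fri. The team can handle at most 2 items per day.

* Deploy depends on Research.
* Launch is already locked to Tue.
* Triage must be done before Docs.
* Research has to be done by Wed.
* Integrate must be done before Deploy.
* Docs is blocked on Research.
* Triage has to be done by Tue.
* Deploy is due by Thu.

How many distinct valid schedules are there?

38

Splitting on Research: it can be Mon (19), Tue (9), Wed (10). Listing each branch's schedules as (Docs, Triage, Launch, Deploy, Integrate):
Research=Mon: (Tue,Mon,Tue,Thu,Wed) (Wed,Mon,Tue,Wed,Tue) (Wed,Mon,Tue,Thu,Tue) (Wed,Mon,Tue,Thu,Wed) (Wed,Tue,Tue,Wed,Mon) (Wed,Tue,Tue,Thu,Mon) (Wed,Tue,Tue,Thu,Wed) (Thu,Mon,Tue,Wed,Tue) (Thu,Mon,Tue,Thu,Tue) (Thu,Mon,Tue,Thu,Wed) (Thu,Tue,Tue,Wed,Mon) (Thu,Tue,Tue,Thu,Mon) (Thu,Tue,Tue,Thu,Wed) (Fri,Mon,Tue,Wed,Tue) (Fri,Mon,Tue,Thu,Tue) (Fri,Mon,Tue,Thu,Wed) (Fri,Tue,Tue,Wed,Mon) (Fri,Tue,Tue,Thu,Mon) (Fri,Tue,Tue,Thu,Wed) — 19.
Research=Tue: (Wed,Mon,Tue,Wed,Mon) (Wed,Mon,Tue,Thu,Mon) (Wed,Mon,Tue,Thu,Wed) (Thu,Mon,Tue,Wed,Mon) (Thu,Mon,Tue,Thu,Mon) (Thu,Mon,Tue,Thu,Wed) (Fri,Mon,Tue,Wed,Mon) (Fri,Mon,Tue,Thu,Mon) (Fri,Mon,Tue,Thu,Wed) — 9.
Research=Wed: (Thu,Mon,Tue,Thu,Mon) (Thu,Mon,Tue,Thu,Tue) (Thu,Mon,Tue,Thu,Wed) (Thu,Tue,Tue,Thu,Mon) (Thu,Tue,Tue,Thu,Wed) (Fri,Mon,Tue,Thu,Mon) (Fri,Mon,Tue,Thu,Tue) (Fri,Mon,Tue,Thu,Wed) (Fri,Tue,Tue,Thu,Mon) (Fri,Tue,Tue,Thu,Wed) — 10.
Summing: 19 + 9 + 10 = 38.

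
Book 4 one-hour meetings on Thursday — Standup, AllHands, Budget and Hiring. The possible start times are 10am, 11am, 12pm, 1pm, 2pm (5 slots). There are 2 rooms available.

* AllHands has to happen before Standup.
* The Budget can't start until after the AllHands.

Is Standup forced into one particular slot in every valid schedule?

No

Standup can be 11am (e.g. Hiring=10am, Standup=11am, AllHands=10am, Budget=11am) or 12pm (e.g. Hiring=10am; Budget=11am; Standup=12pm; AllHands=10am).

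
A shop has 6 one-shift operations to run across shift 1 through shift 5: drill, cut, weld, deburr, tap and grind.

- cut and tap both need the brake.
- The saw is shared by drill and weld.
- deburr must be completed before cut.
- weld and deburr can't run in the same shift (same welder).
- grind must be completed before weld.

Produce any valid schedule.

cut=shift 2, deburr=shift 1, grind=shift 1, tap=shift 1, drill=shift 1, weld=shift 2

Checking: grind(shift 1) before weld(shift 2); deburr(shift 1) before cut(shift 2); weld(shift 2) != deburr(shift 1); cut(shift 2) != tap(shift 1); drill(shift 1) != weld(shift 2).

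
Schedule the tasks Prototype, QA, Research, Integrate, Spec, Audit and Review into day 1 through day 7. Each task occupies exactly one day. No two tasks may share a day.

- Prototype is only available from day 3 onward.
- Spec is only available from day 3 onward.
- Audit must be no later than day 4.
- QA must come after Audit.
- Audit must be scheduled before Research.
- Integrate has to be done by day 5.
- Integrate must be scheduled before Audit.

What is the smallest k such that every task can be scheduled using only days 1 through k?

7 days

The precedence chain requires at least 3 distinct days.
With at most 1 per day and 7 tasks, at least 7 days are needed.
7 works (last occupied day: day 7): for example Audit in day 2; Prototype in day 3; Research in day 6; Review in day 7; Spec in day 4; QA in day 5; Integrate in day 1.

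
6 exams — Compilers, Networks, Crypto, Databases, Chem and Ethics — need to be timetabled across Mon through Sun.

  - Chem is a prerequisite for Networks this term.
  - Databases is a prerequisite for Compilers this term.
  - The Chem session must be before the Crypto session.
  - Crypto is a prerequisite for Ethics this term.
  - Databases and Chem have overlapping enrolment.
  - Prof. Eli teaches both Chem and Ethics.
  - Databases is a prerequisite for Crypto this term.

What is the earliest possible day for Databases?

Mon

Downstream work caps Databases at Fri.
Databases at Mon is achievable: Crypto=Wed, Networks=Wed, Databases=Mon, Ethics=Thu, Chem=Tue, Compilers=Tue.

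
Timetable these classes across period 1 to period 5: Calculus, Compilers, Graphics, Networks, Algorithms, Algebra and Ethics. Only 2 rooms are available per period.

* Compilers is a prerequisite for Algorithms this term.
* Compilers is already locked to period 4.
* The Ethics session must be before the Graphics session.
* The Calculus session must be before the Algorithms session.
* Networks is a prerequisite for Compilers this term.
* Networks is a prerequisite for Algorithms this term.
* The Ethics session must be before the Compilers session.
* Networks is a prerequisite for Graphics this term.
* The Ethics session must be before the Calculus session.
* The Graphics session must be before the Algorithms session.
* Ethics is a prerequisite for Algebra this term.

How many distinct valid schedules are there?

58

Splitting on Calculus: it can be period 2 (18), period 3 (27), period 4 (13). Listing each branch's schedules as (Compilers, Graphics, Networks, Algorithms, Algebra, Ethics) by period number:
Calculus=period 2: (4,2,1,5,3,1) (4,2,1,5,4,1) (4,2,1,5,5,1) (4,3,1,5,2,1) (4,3,1,5,3,1) (4,3,1,5,4,1) (4,3,1,5,5,1) (4,3,2,5,3,1) (4,3,2,5,4,1) (4,3,2,5,5,1) (4,4,1,5,2,1) (4,4,1,5,3,1) (4,4,1,5,5,1) (4,4,2,5,3,1) (4,4,2,5,5,1) (4,4,3,5,2,1) (4,4,3,5,3,1) (4,4,3,5,5,1) — 18.
Calculus=period 3: (4,2,1,5,2,1) (4,2,1,5,3,1) (4,2,1,5,4,1) (4,2,1,5,5,1) (4,3,1,5,2,1) (4,3,1,5,4,1) (4,3,1,5,4,2) (4,3,1,5,5,1) (4,3,1,5,5,2) (4,3,2,5,2,1) (4,3,2,5,4,1) (4,3,2,5,4,2) (4,3,2,5,5,1) (4,3,2,5,5,2) (4,4,1,5,2,1) (4,4,1,5,3,1) (4,4,1,5,3,2) (4,4,1,5,5,1) (4,4,1,5,5,2) (4,4,2,5,2,1) (4,4,2,5,3,1) (4,4,2,5,3,2) (4,4,2,5,5,1) (4,4,2,5,5,2) (4,4,3,5,2,1) (4,4,3,5,5,1) (4,4,3,5,5,2) — 27.
Calculus=period 4: (4,2,1,5,2,1) (4,2,1,5,3,1) (4,2,1,5,5,1) (4,3,1,5,2,1) (4,3,1,5,3,1) (4,3,1,5,3,2) (4,3,1,5,5,1) (4,3,1,5,5,2) (4,3,2,5,2,1) (4,3,2,5,3,1) (4,3,2,5,3,2) (4,3,2,5,5,1) (4,3,2,5,5,2) — 13.
Summing: 18 + 27 + 13 = 58.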